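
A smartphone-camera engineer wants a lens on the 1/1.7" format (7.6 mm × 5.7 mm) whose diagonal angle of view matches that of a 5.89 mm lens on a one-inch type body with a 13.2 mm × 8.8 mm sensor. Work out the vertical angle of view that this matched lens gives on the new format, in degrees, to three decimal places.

77.879°

Sensor diagonal = √(13.2² + 8.8²) = √251.6800 ≈ 15.8644 mm.
Sensor diagonal = √(7.6² + 5.7²) = √90.2500 ≈ 9.5000 mm.
Equal diagonal AOV ⇒ f₂ = f₁ · 9.5000/15.8644 = 5.89 × 0.59882 ≈ 3.5271 mm.
Vertical AOV on the new format = 2·arctan(5.7 / (2 × 3.5271)) = 2·arctan(0.80804) ≈ 77.8789°.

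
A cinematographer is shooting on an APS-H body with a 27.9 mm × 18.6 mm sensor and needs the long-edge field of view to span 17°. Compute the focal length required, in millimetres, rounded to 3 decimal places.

93.342 mm

From α = 2·arctan(w/2f) we get f = w / (2·tan(α/2)).
With w = 27.9 mm and α/2 = 8.5°, tan(α/2) ≈ 0.14945, so f ≈ 27.9 / 0.29890 ≈ 93.3416 mm.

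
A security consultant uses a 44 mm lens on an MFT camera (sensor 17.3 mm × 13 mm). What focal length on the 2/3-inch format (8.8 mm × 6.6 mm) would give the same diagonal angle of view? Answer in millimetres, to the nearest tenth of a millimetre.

Sensor diagonal = √(17.3² + 13²) = √468.2900 ≈ 21.6400 mm.
Sensor diagonal = √(8.8² + 6.6²) = √121.0000 ≈ 11.0000 mm.
Equal angle of view means equal diagonal/f ratio, so f₂ = f₁ · (diagonal₂/diagonal₁) = 44 × 11.0000/21.6400.
f₂ = 44 × 0.50832 ≈ 22.366 mm.

22.4 mm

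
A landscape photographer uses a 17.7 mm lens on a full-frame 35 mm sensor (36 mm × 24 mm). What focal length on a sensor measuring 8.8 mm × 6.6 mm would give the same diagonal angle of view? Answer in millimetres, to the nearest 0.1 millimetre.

4.5 mm

Sensor diagonal = √(36² + 24²) = √1872.0000 ≈ 43.2666 mm.
Sensor diagonal = √(8.8² + 6.6²) = √121.0000 ≈ 11.0000 mm.
Equal angle of view means equal diagonal/f ratio, so f₂ = f₁ · (diagonal₂/diagonal₁) = 17.7 × 11.0000/43.2666.
f₂ = 17.7 × 0.25424 ≈ 4.500 mm.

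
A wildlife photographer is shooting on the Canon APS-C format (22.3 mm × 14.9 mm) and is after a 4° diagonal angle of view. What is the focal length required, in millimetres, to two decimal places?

384.01 mm

Sensor diagonal = √(22.3² + 14.9²) = √719.3000 ≈ 26.8198 mm.
From α = 2·arctan(d/2f) we get f = d / (2·tan(α/2)).
With d = 26.8198 mm and α/2 = 2°, tan(α/2) ≈ 0.03492, so f ≈ 26.8198 / 0.06984 ≈ 384.0088 mm.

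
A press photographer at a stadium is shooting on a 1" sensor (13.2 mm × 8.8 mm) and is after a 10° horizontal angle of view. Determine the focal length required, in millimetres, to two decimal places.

From α = 2·arctan(w/2f) we get f = w / (2·tan(α/2)).
With w = 13.2 mm and α/2 = 5°, tan(α/2) ≈ 0.08749, so f ≈ 13.2 / 0.17498 ≈ 75.4383 mm.

75.44 mm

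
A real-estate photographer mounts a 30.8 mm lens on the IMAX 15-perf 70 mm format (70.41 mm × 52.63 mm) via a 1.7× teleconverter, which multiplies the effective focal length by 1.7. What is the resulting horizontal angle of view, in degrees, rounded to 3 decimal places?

67.831°

Effective focal length f = 30.8 × 1.7 = 52.36 mm.
α = 2·arctan(70.41 / (2 × 52.36)) = 2·arctan(0.67236) ≈ 67.8310°.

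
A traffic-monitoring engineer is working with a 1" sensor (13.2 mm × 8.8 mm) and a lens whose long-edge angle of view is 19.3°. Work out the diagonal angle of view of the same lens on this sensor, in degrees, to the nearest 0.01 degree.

From the long-edge AOV: f = 13.2 / (2·tan(9.65°)) = 13.2 / 0.34007 ≈ 38.8155 mm.
Sensor diagonal = √(13.2² + 8.8²) = √251.6800 ≈ 15.8644 mm.
Diagonal AOV = 2·arctan(15.8644 / (2 × 38.8155)) = 2·arctan(0.20436) ≈ 23.0995°.

23.10°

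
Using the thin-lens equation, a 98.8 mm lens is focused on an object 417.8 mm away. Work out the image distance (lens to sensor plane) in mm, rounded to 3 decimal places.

129.400 mm

1/dᵢ = 1/f − 1/dₒ = 1/98.8 − 1/417.8 = 0.0077280 mm⁻¹.
dᵢ = 1/0.0077280 ≈ 129.4001 mm.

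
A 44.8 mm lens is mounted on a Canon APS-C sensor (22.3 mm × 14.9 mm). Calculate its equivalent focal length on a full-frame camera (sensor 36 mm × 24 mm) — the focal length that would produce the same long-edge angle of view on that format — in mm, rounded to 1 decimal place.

72.3 mm

Equal angle of view means equal width/f ratio, so f₂ = f₁ · (width₂/width₁) = 44.8 × 36/22.3.
f₂ = 44.8 × 1.61435 ≈ 72.323 mm.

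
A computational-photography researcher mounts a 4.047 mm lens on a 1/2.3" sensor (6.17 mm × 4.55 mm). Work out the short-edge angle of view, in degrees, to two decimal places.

Angle of view α = 2·arctan(h/2f) with h = 4.55 mm and f = 4.047 mm.
h/2f = 0.56214; arctan(0.56214) ≈ 29.3423°, so α ≈ 58.6846°.

58.68°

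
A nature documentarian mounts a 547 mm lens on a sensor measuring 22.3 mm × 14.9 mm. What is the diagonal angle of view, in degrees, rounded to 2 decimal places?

Sensor diagonal = √(22.3² + 14.9²) = √719.3000 ≈ 26.8198 mm.
Angle of view α = 2·arctan(d/2f) with d = 26.8198 mm and f = 547 mm.
d/2f = 0.02452; arctan(0.02452) ≈ 1.4043°, so α ≈ 2.8087°.

2.81°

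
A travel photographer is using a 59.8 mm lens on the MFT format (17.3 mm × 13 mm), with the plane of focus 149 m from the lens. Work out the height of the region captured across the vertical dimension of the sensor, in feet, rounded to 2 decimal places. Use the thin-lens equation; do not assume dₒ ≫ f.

dₒ: 149 m = 149000 mm.
Similar triangles through the lens centre give W/dₒ = h/dᵢ; with 1/f = 1/dₒ + 1/dᵢ this gives W = h·(dₒ − f)/f.
W = 13 mm × (149000 − 59.8) / 59.8 = 13 × 2490.6388 ≈ 32378.304 mm = 32378.304/304.8 ft = 106.228 ft.

106.23 ft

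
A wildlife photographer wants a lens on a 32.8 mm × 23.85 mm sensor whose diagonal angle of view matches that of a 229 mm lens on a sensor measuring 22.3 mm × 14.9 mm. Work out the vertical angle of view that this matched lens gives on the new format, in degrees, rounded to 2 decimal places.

Sensor diagonal = √(22.3² + 14.9²) = √719.3000 ≈ 26.8198 mm.
Sensor diagonal = √(32.8² + 23.85²) = √1644.6625 ≈ 40.5544 mm.
Equal diagonal AOV ⇒ f₂ = f₁ · 40.5544/26.8198 = 229 × 1.51211 ≈ 346.2732 mm.
Vertical AOV on the new format = 2·arctan(23.85 / (2 × 346.2732)) = 2·arctan(0.03444) ≈ 3.9448°.

3.94°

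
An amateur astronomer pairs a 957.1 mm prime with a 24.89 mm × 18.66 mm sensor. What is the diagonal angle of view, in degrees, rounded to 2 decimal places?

Sensor diagonal = √(24.89² + 18.66²) = √967.7077 ≈ 31.1080 mm.
Angle of view α = 2·arctan(d/2f) with d = 31.1080 mm and f = 957.1 mm.
d/2f = 0.01625; arctan(0.01625) ≈ 0.9310°, so α ≈ 1.8621°.

1.86°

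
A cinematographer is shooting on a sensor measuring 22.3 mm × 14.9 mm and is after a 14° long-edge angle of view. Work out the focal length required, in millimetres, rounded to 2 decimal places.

From α = 2·arctan(w/2f) we get f = w / (2·tan(α/2)).
With w = 22.3 mm and α/2 = 7°, tan(α/2) ≈ 0.12278, so f ≈ 22.3 / 0.24557 ≈ 90.8095 mm.

90.81 mm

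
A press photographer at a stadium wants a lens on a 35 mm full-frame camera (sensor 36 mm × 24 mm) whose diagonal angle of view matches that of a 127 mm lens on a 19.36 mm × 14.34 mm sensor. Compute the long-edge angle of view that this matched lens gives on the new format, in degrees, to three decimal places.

9.025°

Sensor diagonal = √(19.36² + 14.34²) = √580.4452 ≈ 24.0924 mm.
Sensor diagonal = √(36² + 24²) = √1872.0000 ≈ 43.2666 mm.
Equal diagonal AOV ⇒ f₂ = f₁ · 43.2666/24.0924 = 127 × 1.79586 ≈ 228.0741 mm.
Long-edge AOV on the new format = 2·arctan(36 / (2 × 228.0741)) = 2·arctan(0.07892) ≈ 9.0251°.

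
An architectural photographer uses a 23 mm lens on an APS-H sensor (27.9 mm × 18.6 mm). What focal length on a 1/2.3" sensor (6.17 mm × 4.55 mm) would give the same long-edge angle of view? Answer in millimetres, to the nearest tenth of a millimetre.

Equal angle of view means equal width/f ratio, so f₂ = f₁ · (width₂/width₁) = 23 × 6.17/27.9.
f₂ = 23 × 0.22115 ≈ 5.086 mm.

5.1 mm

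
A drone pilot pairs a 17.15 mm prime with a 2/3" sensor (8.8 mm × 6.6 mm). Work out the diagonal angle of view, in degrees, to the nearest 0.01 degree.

Sensor diagonal = √(8.8² + 6.6²) = √121.0000 ≈ 11.0000 mm.
Angle of view α = 2·arctan(d/2f) with d = 11.0000 mm and f = 17.15 mm.
d/2f = 0.32070; arctan(0.32070) ≈ 17.7810°, so α ≈ 35.5621°.

35.56°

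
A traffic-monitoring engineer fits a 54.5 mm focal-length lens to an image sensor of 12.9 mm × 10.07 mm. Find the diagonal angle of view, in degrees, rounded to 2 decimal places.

17.08°

Sensor diagonal = √(12.9² + 10.07²) = √267.8149 ≈ 16.3651 mm.
Angle of view α = 2·arctan(d/2f) with d = 16.3651 mm and f = 54.5 mm.
d/2f = 0.15014; arctan(0.15014) ≈ 8.5385°, so α ≈ 17.0770°.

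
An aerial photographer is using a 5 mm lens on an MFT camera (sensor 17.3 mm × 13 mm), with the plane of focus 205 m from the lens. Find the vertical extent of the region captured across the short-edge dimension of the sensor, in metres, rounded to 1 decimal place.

533.0 m

dₒ: 205 m = 205000 mm.
Similar triangles through the lens centre give W/dₒ = h/dᵢ; with 1/f = 1/dₒ + 1/dᵢ this gives W = h·(dₒ − f)/f.
W = 13 mm × (205000 − 5) / 5 = 13 × 40999.0000 ≈ 532987.000 mm = 532.987 m.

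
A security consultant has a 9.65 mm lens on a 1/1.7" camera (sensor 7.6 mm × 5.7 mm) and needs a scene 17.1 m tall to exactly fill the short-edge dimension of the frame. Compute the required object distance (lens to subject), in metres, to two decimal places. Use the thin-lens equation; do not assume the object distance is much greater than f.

28.96 m

W: 17.1 m = 17100 mm.
Magnification m = h/W = dᵢ/dₒ; combined with 1/f = 1/dₒ + 1/dᵢ this gives dₒ = f·(1 + W/h).
dₒ = 9.65 mm × (1 + 17100/5.7) = 9.65 × 3001.0000 ≈ 28959.650 mm = 28.9596 m.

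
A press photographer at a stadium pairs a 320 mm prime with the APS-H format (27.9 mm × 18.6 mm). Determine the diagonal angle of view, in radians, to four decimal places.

Sensor diagonal = √(27.9² + 18.6²) = √1124.3700 ≈ 33.5316 mm.
Angle of view α = 2·arctan(d/2f) with d = 33.5316 mm and f = 320 mm.
d/2f = 0.05239; arctan(0.05239) ≈ 0.0523 rad, so α ≈ 0.1047 rad.

0.1047 rad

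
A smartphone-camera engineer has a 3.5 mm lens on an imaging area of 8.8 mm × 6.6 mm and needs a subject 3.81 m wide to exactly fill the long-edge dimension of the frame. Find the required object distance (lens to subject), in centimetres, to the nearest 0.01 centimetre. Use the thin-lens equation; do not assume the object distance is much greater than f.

151.88 cm

W: 3.81 m = 3810 mm.
Magnification m = w/W = dᵢ/dₒ; combined with 1/f = 1/dₒ + 1/dᵢ this gives dₒ = f·(1 + W/w).
dₒ = 3.5 mm × (1 + 3810/8.8) = 3.5 × 433.9545 ≈ 1518.841 mm = 151.884 cm.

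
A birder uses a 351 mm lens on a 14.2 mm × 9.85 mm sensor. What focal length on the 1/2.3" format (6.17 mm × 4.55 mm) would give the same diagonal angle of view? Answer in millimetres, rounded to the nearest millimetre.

156 mm

Sensor diagonal = √(14.2² + 9.85²) = √298.6625 ≈ 17.2819 mm.
Sensor diagonal = √(6.17² + 4.55²) = √58.7714 ≈ 7.6663 mm.
Equal angle of view means equal diagonal/f ratio, so f₂ = f₁ · (diagonal₂/diagonal₁) = 351 × 7.6663/17.2819.
f₂ = 351 × 0.44360 ≈ 155.704 mm.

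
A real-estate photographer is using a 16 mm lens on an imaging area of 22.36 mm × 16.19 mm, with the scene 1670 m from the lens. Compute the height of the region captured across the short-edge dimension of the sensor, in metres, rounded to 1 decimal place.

1689.8 m

dₒ: 1670 m = 1.67e+06 mm.
Similar triangles through the lens centre give W/dₒ = h/dᵢ; with 1/f = 1/dₒ + 1/dᵢ this gives W = h·(dₒ − f)/f.
W = 16.19 mm × (1.67e+06 − 16) / 16 = 16.19 × 104374.0000 ≈ 1689815.060 mm = 1689.82 m.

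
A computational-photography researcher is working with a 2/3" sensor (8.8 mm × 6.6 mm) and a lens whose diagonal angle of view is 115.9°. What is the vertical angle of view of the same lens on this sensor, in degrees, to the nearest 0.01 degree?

87.56°

Sensor diagonal = √(8.8² + 6.6²) = √121.0000 ≈ 11.0000 mm.
From the diagonal AOV: f = 11.0000 / (2·tan(57.95°)) = 11.0000 / 3.19446 ≈ 3.4435 mm.
Vertical AOV = 2·arctan(6.6 / (2 × 3.4435)) = 2·arctan(0.95834) ≈ 87.5626°.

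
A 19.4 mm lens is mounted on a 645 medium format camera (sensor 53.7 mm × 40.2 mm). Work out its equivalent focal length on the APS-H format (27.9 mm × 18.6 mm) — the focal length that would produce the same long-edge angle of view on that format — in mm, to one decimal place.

10.1 mm

Equal angle of view means equal width/f ratio, so f₂ = f₁ · (width₂/width₁) = 19.4 × 27.9/53.7.
f₂ = 19.4 × 0.51955 ≈ 10.079 mm.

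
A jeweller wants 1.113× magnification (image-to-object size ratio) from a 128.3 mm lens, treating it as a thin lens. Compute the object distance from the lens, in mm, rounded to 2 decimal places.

With m = dᵢ/dₒ and 1/f = 1/dₒ + 1/dᵢ, substituting dᵢ = m·dₒ gives 1/f = (1 + 1/m)/dₒ, hence dₒ = f·(1 + 1/m).
dₒ = 128.3 × (1 + 1/1.113) = 128.3 × 1.89847 ≈ 243.574 mm.

243.57 mm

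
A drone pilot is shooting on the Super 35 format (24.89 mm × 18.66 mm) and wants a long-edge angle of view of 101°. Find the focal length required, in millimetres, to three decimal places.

From α = 2·arctan(w/2f) we get f = w / (2·tan(α/2)).
With w = 24.89 mm and α/2 = 50.5°, tan(α/2) ≈ 1.21310, so f ≈ 24.89 / 2.42619 ≈ 10.2589 mm.

10.259 mm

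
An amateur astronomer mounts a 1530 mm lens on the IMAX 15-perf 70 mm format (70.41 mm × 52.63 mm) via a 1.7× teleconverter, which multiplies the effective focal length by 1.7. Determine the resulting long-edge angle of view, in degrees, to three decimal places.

Effective focal length f = 1530 × 1.7 = 2601 mm.
α = 2·arctan(70.41 / (2 × 2601)) = 2·arctan(0.01354) ≈ 1.5509°.

1.551°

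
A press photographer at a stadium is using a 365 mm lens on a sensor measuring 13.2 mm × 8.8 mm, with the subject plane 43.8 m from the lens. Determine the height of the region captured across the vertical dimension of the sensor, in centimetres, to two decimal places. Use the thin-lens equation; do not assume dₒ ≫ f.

dₒ: 43.8 m = 43800 mm.
Similar triangles through the lens centre give W/dₒ = h/dᵢ; with 1/f = 1/dₒ + 1/dᵢ this gives W = h·(dₒ − f)/f.
W = 8.8 mm × (43800 − 365) / 365 = 8.8 × 119.0000 ≈ 1047.200 mm = 104.72 cm.

104.72 cm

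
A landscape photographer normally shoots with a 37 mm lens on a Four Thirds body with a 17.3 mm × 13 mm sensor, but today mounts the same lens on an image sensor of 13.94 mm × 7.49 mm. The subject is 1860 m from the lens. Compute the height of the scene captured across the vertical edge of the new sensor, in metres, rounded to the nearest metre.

The focal length stays 37 mm; the relevant sensor dimension is now h = 7.49 mm. Object distance dₒ = 1860 m = 1.86e+06 mm.
Thin-lens field height W = h·(dₒ − f)/f = 7.49 × (1.86e+06 − 37)/37 ≈ 376516.834 mm = 376.517 m.

377 m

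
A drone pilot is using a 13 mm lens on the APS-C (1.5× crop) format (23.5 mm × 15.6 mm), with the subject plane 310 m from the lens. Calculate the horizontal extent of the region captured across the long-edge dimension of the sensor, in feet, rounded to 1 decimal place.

dₒ: 310 m = 310000 mm.
Similar triangles through the lens centre give W/dₒ = w/dᵢ; with 1/f = 1/dₒ + 1/dᵢ this gives W = w·(dₒ − f)/f.
W = 23.5 mm × (310000 − 13) / 13 = 23.5 × 23845.1538 ≈ 560361.115 mm = 560361.115/304.8 ft = 1838.46 ft.

1838.5 ft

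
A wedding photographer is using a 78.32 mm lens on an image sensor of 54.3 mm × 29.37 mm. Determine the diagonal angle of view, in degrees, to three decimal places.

43.020°

Sensor diagonal = √(54.3² + 29.37²) = √3811.0869 ≈ 61.7340 mm.
Angle of view α = 2·arctan(d/2f) with d = 61.7340 mm and f = 78.32 mm.
d/2f = 0.39411; arctan(0.39411) ≈ 21.5101°, so α ≈ 43.0202°.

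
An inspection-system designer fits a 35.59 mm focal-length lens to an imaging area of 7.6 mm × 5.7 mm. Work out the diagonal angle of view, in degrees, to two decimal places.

Sensor diagonal = √(7.6² + 5.7²) = √90.2500 ≈ 9.5000 mm.
Angle of view α = 2·arctan(d/2f) with d = 9.5000 mm and f = 35.59 mm.
d/2f = 0.13346; arctan(0.13346) ≈ 7.6020°, so α ≈ 15.2040°.

15.20°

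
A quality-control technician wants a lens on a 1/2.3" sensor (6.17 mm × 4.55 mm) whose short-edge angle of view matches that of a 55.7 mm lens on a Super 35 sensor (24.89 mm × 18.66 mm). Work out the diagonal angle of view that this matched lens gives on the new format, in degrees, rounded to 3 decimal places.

31.521°

Equal short-edge AOV ⇒ f₂ = f₁ · 4.55/18.66 = 55.7 × 0.24384 ≈ 13.5817 mm.
Sensor diagonal = √(6.17² + 4.55²) = √58.7714 ≈ 7.6663 mm.
Diagonal AOV on the new format = 2·arctan(7.6663 / (2 × 13.5817)) = 2·arctan(0.28223) ≈ 31.5210°.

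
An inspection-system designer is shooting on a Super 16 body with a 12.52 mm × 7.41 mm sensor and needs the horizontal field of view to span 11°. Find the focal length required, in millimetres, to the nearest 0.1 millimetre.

65.0 mm

From α = 2·arctan(w/2f) we get f = w / (2·tan(α/2)).
With w = 12.52 mm and α/2 = 5.5°, tan(α/2) ≈ 0.09629, so f ≈ 12.52 / 0.19258 ≈ 65.0126 mm.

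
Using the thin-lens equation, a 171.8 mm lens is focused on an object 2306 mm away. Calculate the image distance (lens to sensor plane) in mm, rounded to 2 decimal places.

185.63 mm

1/dᵢ = 1/f − 1/dₒ = 1/171.8 − 1/2306 = 0.0053871 mm⁻¹.
dᵢ = 1/0.0053871 ≈ 185.6297 mm.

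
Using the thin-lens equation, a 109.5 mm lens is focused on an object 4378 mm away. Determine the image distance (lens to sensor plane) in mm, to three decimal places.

1/dᵢ = 1/f − 1/dₒ = 1/109.5 − 1/4378 = 0.0089040 mm⁻¹.
dᵢ = 1/0.0089040 ≈ 112.3090 mm.

112.309 mm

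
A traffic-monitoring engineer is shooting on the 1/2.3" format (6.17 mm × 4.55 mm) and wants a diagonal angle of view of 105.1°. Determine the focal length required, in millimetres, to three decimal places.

Sensor diagonal = √(6.17² + 4.55²) = √58.7714 ≈ 7.6663 mm.
From α = 2·arctan(d/2f) we get f = d / (2·tan(α/2)).
With d = 7.6663 mm and α/2 = 52.55°, tan(α/2) ≈ 1.30558, so f ≈ 7.6663 / 2.61117 ≈ 2.9359 mm.

2.936 mm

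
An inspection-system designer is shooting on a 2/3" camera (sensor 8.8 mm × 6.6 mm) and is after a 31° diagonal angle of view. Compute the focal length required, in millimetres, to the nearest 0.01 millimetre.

19.83 mm

Sensor diagonal = √(8.8² + 6.6²) = √121.0000 ≈ 11.0000 mm.
From α = 2·arctan(d/2f) we get f = d / (2·tan(α/2)).
With d = 11.0000 mm and α/2 = 15.5°, tan(α/2) ≈ 0.27732, so f ≈ 11.0000 / 0.55465 ≈ 19.8324 mm.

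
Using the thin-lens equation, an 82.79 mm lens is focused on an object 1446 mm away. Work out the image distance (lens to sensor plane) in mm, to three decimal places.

87.818 mm

1/dᵢ = 1/f − 1/dₒ = 1/82.79 − 1/1446 = 0.0113872 mm⁻¹.
dᵢ = 1/0.0113872 ≈ 87.8180 mm.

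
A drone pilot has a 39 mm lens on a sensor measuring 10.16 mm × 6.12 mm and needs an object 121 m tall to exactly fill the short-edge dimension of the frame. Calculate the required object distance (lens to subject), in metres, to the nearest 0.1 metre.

W: 121 m = 121000 mm.
Magnification m = h/W = dᵢ/dₒ; combined with 1/f = 1/dₒ + 1/dᵢ this gives dₒ = f·(1 + W/h).
dₒ = 39 mm × (1 + 121000/6.12) = 39 × 19772.2418 ≈ 771117.431 mm = 771.117 m.

771.1 m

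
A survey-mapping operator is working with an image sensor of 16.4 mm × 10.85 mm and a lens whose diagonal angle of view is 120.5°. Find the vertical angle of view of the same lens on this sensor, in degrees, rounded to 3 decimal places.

Sensor diagonal = √(16.4² + 10.85²) = √386.6825 ≈ 19.6642 mm.
From the diagonal AOV: f = 19.6642 / (2·tan(60.25°)) = 19.6642 / 3.49927 ≈ 5.6195 mm.
Vertical AOV = 2·arctan(10.85 / (2 × 5.6195)) = 2·arctan(0.96538) ≈ 87.9820°.

87.982°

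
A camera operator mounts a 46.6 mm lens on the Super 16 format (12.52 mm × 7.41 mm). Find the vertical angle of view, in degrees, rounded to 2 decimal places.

9.09°

Angle of view α = 2·arctan(h/2f) with h = 7.41 mm and f = 46.6 mm.
h/2f = 0.07951; arctan(0.07951) ≈ 4.5458°, so α ≈ 9.0916°.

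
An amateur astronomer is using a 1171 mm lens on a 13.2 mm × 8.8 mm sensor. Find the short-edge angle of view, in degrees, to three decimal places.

0.431°

Angle of view α = 2·arctan(h/2f) with h = 8.8 mm and f = 1171 mm.
h/2f = 0.00376; arctan(0.00376) ≈ 0.2153°, so α ≈ 0.4306°.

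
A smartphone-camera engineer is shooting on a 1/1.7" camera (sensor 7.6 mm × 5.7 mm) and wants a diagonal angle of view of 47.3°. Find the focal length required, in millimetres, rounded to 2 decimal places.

10.85 mm

Sensor diagonal = √(7.6² + 5.7²) = √90.2500 ≈ 9.5000 mm.
From α = 2·arctan(d/2f) we get f = d / (2·tan(α/2)).
With d = 9.5000 mm and α/2 = 23.65°, tan(α/2) ≈ 0.43793, so f ≈ 9.5000 / 0.87586 ≈ 10.8465 mm.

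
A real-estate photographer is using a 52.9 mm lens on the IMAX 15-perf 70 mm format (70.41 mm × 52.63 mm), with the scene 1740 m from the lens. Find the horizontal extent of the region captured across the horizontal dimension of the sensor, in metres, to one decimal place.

dₒ: 1740 m = 1.74e+06 mm.
Similar triangles through the lens centre give W/dₒ = w/dᵢ; with 1/f = 1/dₒ + 1/dᵢ this gives W = w·(dₒ − f)/f.
W = 70.41 mm × (1.74e+06 − 52.9) / 52.9 = 70.41 × 32891.2495 ≈ 2315872.879 mm = 2315.87 m.

2315.9 m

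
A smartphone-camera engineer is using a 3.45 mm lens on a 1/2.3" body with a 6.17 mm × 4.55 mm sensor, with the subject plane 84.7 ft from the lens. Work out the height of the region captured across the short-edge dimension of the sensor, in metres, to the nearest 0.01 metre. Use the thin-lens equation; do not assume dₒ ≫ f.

34.04 m

dₒ: 84.7 ft × 304.8 mm/ft = 25816.56 mm.
Similar triangles through the lens centre give W/dₒ = h/dᵢ; with 1/f = 1/dₒ + 1/dᵢ this gives W = h·(dₒ − f)/f.
W = 4.55 mm × (25816.6 − 3.45) / 3.45 = 4.55 × 7482.0606 ≈ 34043.376 mm = 34.0434 m.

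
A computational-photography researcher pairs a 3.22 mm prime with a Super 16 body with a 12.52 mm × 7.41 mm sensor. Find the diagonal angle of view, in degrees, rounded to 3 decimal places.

132.246°

Sensor diagonal = √(12.52² + 7.41²) = √211.6585 ≈ 14.5485 mm.
Angle of view α = 2·arctan(d/2f) with d = 14.5485 mm and f = 3.22 mm.
d/2f = 2.25908; arctan(2.25908) ≈ 66.1231°, so α ≈ 132.2461°.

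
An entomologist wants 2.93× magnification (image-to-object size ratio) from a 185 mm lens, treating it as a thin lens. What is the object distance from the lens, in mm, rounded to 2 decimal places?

248.14 mm

With m = dᵢ/dₒ and 1/f = 1/dₒ + 1/dᵢ, substituting dᵢ = m·dₒ gives 1/f = (1 + 1/m)/dₒ, hence dₒ = f·(1 + 1/m).
dₒ = 185 × (1 + 1/2.93) = 185 × 1.34130 ≈ 248.140 mm.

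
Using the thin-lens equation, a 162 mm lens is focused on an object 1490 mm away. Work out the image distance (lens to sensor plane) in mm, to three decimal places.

181.762 mm

1/dᵢ = 1/f − 1/dₒ = 1/162 − 1/1490 = 0.0055017 mm⁻¹.
dᵢ = 1/0.0055017 ≈ 181.7620 mm.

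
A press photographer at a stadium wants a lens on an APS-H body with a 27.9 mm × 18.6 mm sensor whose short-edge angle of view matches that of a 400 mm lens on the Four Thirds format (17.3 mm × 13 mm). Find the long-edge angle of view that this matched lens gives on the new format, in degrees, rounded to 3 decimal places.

Equal short-edge AOV ⇒ f₂ = f₁ · 18.6/13 = 400 × 1.43077 ≈ 572.3077 mm.
Long-edge AOV on the new format = 2·arctan(27.9 / (2 × 572.3077)) = 2·arctan(0.02437) ≈ 2.7926°.

2.793°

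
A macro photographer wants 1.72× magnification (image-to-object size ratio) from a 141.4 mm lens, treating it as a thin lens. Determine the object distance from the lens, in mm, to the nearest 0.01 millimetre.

With m = dᵢ/dₒ and 1/f = 1/dₒ + 1/dᵢ, substituting dᵢ = m·dₒ gives 1/f = (1 + 1/m)/dₒ, hence dₒ = f·(1 + 1/m).
dₒ = 141.4 × (1 + 1/1.72) = 141.4 × 1.58140 ≈ 223.609 mm.

223.61 mm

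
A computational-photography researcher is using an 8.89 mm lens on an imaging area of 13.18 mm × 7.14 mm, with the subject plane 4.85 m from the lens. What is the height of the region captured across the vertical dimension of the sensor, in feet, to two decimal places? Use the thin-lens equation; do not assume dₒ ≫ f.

dₒ: 4.85 m = 4850 mm.
Similar triangles through the lens centre give W/dₒ = h/dᵢ; with 1/f = 1/dₒ + 1/dᵢ this gives W = h·(dₒ − f)/f.
W = 7.14 mm × (4850 − 8.89) / 8.89 = 7.14 × 544.5568 ≈ 3888.136 mm = 3888.136/304.8 ft = 12.7564 ft.

12.76 ft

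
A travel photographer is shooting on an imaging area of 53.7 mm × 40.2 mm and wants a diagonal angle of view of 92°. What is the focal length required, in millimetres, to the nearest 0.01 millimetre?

32.39 mm

Sensor diagonal = √(53.7² + 40.2²) = √4499.7300 ≈ 67.0800 mm.
From α = 2·arctan(d/2f) we get f = d / (2·tan(α/2)).
With d = 67.0800 mm and α/2 = 46°, tan(α/2) ≈ 1.03553, so f ≈ 67.0800 / 2.07106 ≈ 32.3892 mm.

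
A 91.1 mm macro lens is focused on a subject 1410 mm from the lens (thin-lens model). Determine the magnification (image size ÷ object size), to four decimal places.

Thin lens: 1/f = 1/dₒ + 1/dᵢ → 1/dᵢ = 1/91.1 − 1/1410 = 0.0102677 mm⁻¹, so dᵢ ≈ 97.3925 mm.
Magnification m = dᵢ/dₒ = 97.3925/1410 ≈ 0.06907.

0.0691×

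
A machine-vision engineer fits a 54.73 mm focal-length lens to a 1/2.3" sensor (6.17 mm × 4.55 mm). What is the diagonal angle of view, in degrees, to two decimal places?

Sensor diagonal = √(6.17² + 4.55²) = √58.7714 ≈ 7.6663 mm.
Angle of view α = 2·arctan(d/2f) with d = 7.6663 mm and f = 54.73 mm.
d/2f = 0.07004; arctan(0.07004) ≈ 4.0063°, so α ≈ 8.0126°.

8.01°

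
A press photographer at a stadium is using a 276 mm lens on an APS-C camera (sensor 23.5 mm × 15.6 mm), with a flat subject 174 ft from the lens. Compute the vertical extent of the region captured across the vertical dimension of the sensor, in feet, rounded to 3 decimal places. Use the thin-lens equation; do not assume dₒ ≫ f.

9.784 ft

dₒ: 174 ft × 304.8 mm/ft = 53035.20 mm.
Similar triangles through the lens centre give W/dₒ = h/dᵢ; with 1/f = 1/dₒ + 1/dᵢ this gives W = h·(dₒ − f)/f.
W = 15.6 mm × (53035.2 − 276) / 276 = 15.6 × 191.1565 ≈ 2982.042 mm = 2982.042/304.8 ft = 9.7836 ft.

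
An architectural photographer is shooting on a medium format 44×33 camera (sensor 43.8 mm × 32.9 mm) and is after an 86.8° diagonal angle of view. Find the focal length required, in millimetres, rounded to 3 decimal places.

28.964 mm

Sensor diagonal = √(43.8² + 32.9²) = √3000.8500 ≈ 54.7800 mm.
From α = 2·arctan(d/2f) we get f = d / (2·tan(α/2)).
With d = 54.7800 mm and α/2 = 43.4°, tan(α/2) ≈ 0.94565, so f ≈ 54.7800 / 1.89131 ≈ 28.9641 mm.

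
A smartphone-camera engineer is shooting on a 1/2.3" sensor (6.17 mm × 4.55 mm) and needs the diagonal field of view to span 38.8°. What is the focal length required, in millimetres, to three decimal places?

Sensor diagonal = √(6.17² + 4.55²) = √58.7714 ≈ 7.6663 mm.
From α = 2·arctan(d/2f) we get f = d / (2·tan(α/2)).
With d = 7.6663 mm and α/2 = 19.4°, tan(α/2) ≈ 0.35216, so f ≈ 7.6663 / 0.70431 ≈ 10.8847 mm.

10.885 mm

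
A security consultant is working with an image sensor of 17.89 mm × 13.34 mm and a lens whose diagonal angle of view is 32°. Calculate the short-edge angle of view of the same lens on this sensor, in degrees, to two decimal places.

Sensor diagonal = √(17.89² + 13.34²) = √498.0077 ≈ 22.3161 mm.
From the diagonal AOV: f = 22.3161 / (2·tan(16°)) = 22.3161 / 0.57349 ≈ 38.9127 mm.
Short-edge AOV = 2·arctan(13.34 / (2 × 38.9127)) = 2·arctan(0.17141) ≈ 19.4530°.

19.45°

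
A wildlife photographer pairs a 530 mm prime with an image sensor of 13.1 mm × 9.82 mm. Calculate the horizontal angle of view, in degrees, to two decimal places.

1.42°

Angle of view α = 2·arctan(w/2f) with w = 13.1 mm and f = 530 mm.
w/2f = 0.01236; arctan(0.01236) ≈ 0.7081°, so α ≈ 1.4161°.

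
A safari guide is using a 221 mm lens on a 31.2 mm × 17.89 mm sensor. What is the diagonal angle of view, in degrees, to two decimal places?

Sensor diagonal = √(31.2² + 17.89²) = √1293.4921 ≈ 35.9652 mm.
Angle of view α = 2·arctan(d/2f) with d = 35.9652 mm and f = 221 mm.
d/2f = 0.08137; arctan(0.08137) ≈ 4.6519°, so α ≈ 9.3037°.

9.30°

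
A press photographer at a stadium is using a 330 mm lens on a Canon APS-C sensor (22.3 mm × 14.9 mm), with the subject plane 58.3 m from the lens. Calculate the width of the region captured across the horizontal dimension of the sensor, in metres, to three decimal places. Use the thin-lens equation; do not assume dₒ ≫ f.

3.917 m

dₒ: 58.3 m = 58300 mm.
Similar triangles through the lens centre give W/dₒ = w/dᵢ; with 1/f = 1/dₒ + 1/dᵢ this gives W = w·(dₒ − f)/f.
W = 22.3 mm × (58300 − 330) / 330 = 22.3 × 175.6667 ≈ 3917.367 mm = 3.91737 m.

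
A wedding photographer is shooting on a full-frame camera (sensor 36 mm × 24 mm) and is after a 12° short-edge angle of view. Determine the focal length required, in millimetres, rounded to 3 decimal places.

From α = 2·arctan(h/2f) we get f = h / (2·tan(α/2)).
With h = 24 mm and α/2 = 6°, tan(α/2) ≈ 0.10510, so f ≈ 24 / 0.21021 ≈ 114.1724 mm.

114.172 mm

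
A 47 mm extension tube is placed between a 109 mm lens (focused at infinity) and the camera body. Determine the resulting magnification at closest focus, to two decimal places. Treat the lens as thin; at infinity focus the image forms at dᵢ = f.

The tube moves the image plane from f to f + e, so dᵢ = 109 + 47 = 156 mm. Focus is achieved when 1/f = 1/dₒ + 1/dᵢ, giving dₒ = 1/(1/f − 1/(f+e)).
Magnification m = dᵢ/dₒ = (f+e)·(1/f − 1/(f+e)) = e/f = 47/109 ≈ 0.4312.

0.43×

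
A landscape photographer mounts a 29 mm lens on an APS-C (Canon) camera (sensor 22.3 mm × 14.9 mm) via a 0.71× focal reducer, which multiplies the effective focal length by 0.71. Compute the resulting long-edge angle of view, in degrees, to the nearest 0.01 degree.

56.87°

Effective focal length f = 29 × 0.71 = 20.59 mm.
α = 2·arctan(22.3 / (2 × 20.59)) = 2·arctan(0.54153) ≈ 56.8733°.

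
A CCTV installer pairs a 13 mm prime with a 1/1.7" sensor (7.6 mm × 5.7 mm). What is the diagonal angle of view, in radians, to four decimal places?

Sensor diagonal = √(7.6² + 5.7²) = √90.2500 ≈ 9.5000 mm.
Angle of view α = 2·arctan(d/2f) with d = 9.5000 mm and f = 13 mm.
d/2f = 0.36538; arctan(0.36538) ≈ 0.3503 rad, so α ≈ 0.7006 rad.

0.7006 rad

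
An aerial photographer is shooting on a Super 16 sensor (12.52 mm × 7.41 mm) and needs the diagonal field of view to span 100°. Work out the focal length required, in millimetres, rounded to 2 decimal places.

6.10 mm

Sensor diagonal = √(12.52² + 7.41²) = √211.6585 ≈ 14.5485 mm.
From α = 2·arctan(d/2f) we get f = d / (2·tan(α/2)).
With d = 14.5485 mm and α/2 = 50°, tan(α/2) ≈ 1.19175, so f ≈ 14.5485 / 2.38351 ≈ 6.1038 mm.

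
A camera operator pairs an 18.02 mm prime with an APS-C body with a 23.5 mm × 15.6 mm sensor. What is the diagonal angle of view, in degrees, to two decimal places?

Sensor diagonal = √(23.5² + 15.6²) = √795.6100 ≈ 28.2066 mm.
Angle of view α = 2·arctan(d/2f) with d = 28.2066 mm and f = 18.02 mm.
d/2f = 0.78265; arctan(0.78265) ≈ 38.0484°, so α ≈ 76.0967°.

76.10°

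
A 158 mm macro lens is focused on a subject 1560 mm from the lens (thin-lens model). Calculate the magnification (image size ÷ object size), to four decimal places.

0.1127×

Thin lens: 1/f = 1/dₒ + 1/dᵢ → 1/dᵢ = 1/158 − 1/1560 = 0.0056881 mm⁻¹, so dᵢ ≈ 175.8060 mm.
Magnification m = dᵢ/dₒ = 175.8060/1560 ≈ 0.11270.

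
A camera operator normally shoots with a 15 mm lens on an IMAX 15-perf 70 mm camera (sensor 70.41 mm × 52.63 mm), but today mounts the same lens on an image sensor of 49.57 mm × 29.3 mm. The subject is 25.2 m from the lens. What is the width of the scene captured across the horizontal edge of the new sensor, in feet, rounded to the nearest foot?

273 ft

The focal length stays 15 mm; the relevant sensor dimension is now w = 49.57 mm. Object distance dₒ = 25.2 m = 25200 mm.
Thin-lens field width W = w·(dₒ − f)/f = 49.57 × (25200 − 15)/15 ≈ 83228.030 mm = 83228.030/304.8 ft = 273.058 ft.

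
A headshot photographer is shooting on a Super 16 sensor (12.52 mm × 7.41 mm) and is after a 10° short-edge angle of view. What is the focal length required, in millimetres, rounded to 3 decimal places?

From α = 2·arctan(h/2f) we get f = h / (2·tan(α/2)).
With h = 7.41 mm and α/2 = 5°, tan(α/2) ≈ 0.08749, so f ≈ 7.41 / 0.17498 ≈ 42.3483 mm.

42.348 mm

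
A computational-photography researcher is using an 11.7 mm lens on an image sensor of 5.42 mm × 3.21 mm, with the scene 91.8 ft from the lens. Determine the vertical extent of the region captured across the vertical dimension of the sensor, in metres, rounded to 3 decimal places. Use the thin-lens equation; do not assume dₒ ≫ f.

dₒ: 91.8 ft × 304.8 mm/ft = 27980.64 mm.
Similar triangles through the lens centre give W/dₒ = h/dᵢ; with 1/f = 1/dₒ + 1/dᵢ this gives W = h·(dₒ − f)/f.
W = 3.21 mm × (27980.6 − 11.7) / 11.7 = 3.21 × 2390.5076 ≈ 7673.529 mm = 7.67353 m.

7.674 m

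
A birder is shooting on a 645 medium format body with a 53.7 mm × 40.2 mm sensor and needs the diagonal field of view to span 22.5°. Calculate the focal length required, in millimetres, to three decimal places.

Sensor diagonal = √(53.7² + 40.2²) = √4499.7300 ≈ 67.0800 mm.
From α = 2·arctan(d/2f) we get f = d / (2·tan(α/2)).
With d = 67.0800 mm and α/2 = 11.25°, tan(α/2) ≈ 0.19891, so f ≈ 67.0800 / 0.39782 ≈ 168.6170 mm.

168.617 mm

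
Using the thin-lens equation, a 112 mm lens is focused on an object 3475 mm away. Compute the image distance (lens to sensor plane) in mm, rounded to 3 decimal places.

1/dᵢ = 1/f − 1/dₒ = 1/112 − 1/3475 = 0.0086408 mm⁻¹.
dᵢ = 1/0.0086408 ≈ 115.7300 mm.

115.730 mm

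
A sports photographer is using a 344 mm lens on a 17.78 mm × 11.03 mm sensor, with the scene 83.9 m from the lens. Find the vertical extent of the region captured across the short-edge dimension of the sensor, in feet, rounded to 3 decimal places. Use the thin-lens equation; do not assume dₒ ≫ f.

dₒ: 83.9 m = 83900 mm.
Similar triangles through the lens centre give W/dₒ = h/dᵢ; with 1/f = 1/dₒ + 1/dᵢ this gives W = h·(dₒ − f)/f.
W = 11.03 mm × (83900 − 344) / 344 = 11.03 × 242.8953 ≈ 2679.136 mm = 2679.136/304.8 ft = 8.78982 ft.

8.790 ft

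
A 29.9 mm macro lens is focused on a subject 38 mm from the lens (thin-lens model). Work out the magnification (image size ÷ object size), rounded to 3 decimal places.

Thin lens: 1/f = 1/dₒ + 1/dᵢ → 1/dᵢ = 1/29.9 − 1/38 = 0.0071290 mm⁻¹, so dᵢ ≈ 140.2716 mm.
Magnification m = dᵢ/dₒ = 140.2716/38 ≈ 3.69136.

3.691×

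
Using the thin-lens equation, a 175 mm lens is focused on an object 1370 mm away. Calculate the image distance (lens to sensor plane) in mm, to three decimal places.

200.628 mm

1/dᵢ = 1/f − 1/dₒ = 1/175 − 1/1370 = 0.0049844 mm⁻¹.
dᵢ = 1/0.0049844 ≈ 200.6276 mm.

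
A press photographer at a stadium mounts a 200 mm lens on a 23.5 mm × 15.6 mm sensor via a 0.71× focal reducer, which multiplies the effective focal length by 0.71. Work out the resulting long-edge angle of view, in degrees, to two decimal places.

Effective focal length f = 200 × 0.71 = 142 mm.
α = 2·arctan(23.5 / (2 × 142)) = 2·arctan(0.08275) ≈ 9.4605°.

9.46°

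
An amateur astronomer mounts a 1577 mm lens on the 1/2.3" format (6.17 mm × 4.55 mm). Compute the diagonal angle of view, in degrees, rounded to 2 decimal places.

Sensor diagonal = √(6.17² + 4.55²) = √58.7714 ≈ 7.6663 mm.
Angle of view α = 2·arctan(d/2f) with d = 7.6663 mm and f = 1577 mm.
d/2f = 0.00243; arctan(0.00243) ≈ 0.1393°, so α ≈ 0.2785°.

0.28°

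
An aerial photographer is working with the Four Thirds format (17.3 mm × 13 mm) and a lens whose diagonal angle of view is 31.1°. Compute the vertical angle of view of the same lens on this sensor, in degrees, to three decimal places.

Sensor diagonal = √(17.3² + 13²) = √468.2900 ≈ 21.6400 mm.
From the diagonal AOV: f = 21.6400 / (2·tan(15.55°)) = 21.6400 / 0.55653 ≈ 38.8839 mm.
Vertical AOV = 2·arctan(13 / (2 × 38.8839)) = 2·arctan(0.16716) ≈ 18.9801°.

18.980°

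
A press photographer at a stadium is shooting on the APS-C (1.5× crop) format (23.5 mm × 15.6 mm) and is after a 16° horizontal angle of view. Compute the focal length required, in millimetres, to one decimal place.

83.6 mm

From α = 2·arctan(w/2f) we get f = w / (2·tan(α/2)).
With w = 23.5 mm and α/2 = 8°, tan(α/2) ≈ 0.14054, so f ≈ 23.5 / 0.28108 ≈ 83.6056 mm.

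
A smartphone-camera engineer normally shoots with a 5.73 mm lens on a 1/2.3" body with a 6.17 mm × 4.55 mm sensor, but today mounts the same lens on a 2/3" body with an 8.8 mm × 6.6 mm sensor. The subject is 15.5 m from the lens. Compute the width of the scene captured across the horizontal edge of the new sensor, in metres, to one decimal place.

23.8 m

The focal length stays 5.73 mm; the relevant sensor dimension is now w = 8.8 mm. Object distance dₒ = 15.5 m = 15500 mm.
Thin-lens field width W = w·(dₒ − f)/f = 8.8 × (15500 − 5.73)/5.73 ≈ 23795.738 mm = 23.7957 m.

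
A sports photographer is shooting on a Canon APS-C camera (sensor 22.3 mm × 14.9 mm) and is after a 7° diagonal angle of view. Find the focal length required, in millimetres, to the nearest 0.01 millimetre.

Sensor diagonal = √(22.3² + 14.9²) = √719.3000 ≈ 26.8198 mm.
From α = 2·arctan(d/2f) we get f = d / (2·tan(α/2)).
With d = 26.8198 mm and α/2 = 3.5°, tan(α/2) ≈ 0.06116, so f ≈ 26.8198 / 0.12233 ≈ 219.2497 mm.

219.25 mm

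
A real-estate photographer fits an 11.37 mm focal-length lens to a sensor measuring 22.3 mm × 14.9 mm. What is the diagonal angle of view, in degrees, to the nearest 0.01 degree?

Sensor diagonal = √(22.3² + 14.9²) = √719.3000 ≈ 26.8198 mm.
Angle of view α = 2·arctan(d/2f) with d = 26.8198 mm and f = 11.37 mm.
d/2f = 1.17941; arctan(1.17941) ≈ 49.7060°, so α ≈ 99.4120°.

99.41°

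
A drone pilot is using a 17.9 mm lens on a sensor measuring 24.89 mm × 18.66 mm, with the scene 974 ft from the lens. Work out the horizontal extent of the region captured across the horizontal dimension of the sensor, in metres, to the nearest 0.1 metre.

412.8 m

dₒ: 974 ft × 304.8 mm/ft = 296875.19 mm.
Similar triangles through the lens centre give W/dₒ = w/dᵢ; with 1/f = 1/dₒ + 1/dᵢ this gives W = w·(dₒ − f)/f.
W = 24.89 mm × (296875 − 17.9) / 17.9 = 24.89 × 16584.2062 ≈ 412780.892 mm = 412.781 m.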